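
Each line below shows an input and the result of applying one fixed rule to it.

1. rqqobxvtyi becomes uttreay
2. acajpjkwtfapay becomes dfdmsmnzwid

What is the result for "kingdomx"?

nlqjg

What's happening: shift every letter 3 places forward in the alphabet (wrapping around), then delete the last 3 characters.
Applying both steps to "kingdomx": "nlqjgrpa", then "nlqjg".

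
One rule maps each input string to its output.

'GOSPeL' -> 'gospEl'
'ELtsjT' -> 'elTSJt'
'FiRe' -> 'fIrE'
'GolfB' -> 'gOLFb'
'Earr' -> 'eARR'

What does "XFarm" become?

xfARM

The transformation: flip the case of every letter.
So "XFarm" becomes "xfARM".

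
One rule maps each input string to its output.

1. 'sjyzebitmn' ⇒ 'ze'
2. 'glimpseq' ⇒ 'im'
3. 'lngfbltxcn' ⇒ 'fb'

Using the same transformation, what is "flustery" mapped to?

The rule is to swap the front and back halves of the string, then keep only the last 2 characters.
On "flustery": the first step gives "teryflus", and the second then gives "us".

us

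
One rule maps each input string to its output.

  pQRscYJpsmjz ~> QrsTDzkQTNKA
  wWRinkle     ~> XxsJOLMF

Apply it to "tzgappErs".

The transformation: flip the case of every letter, then shift every letter 1 place forward in the alphabet (wrapping around).
For "tzgappErs", step one produces "TZGAPPeRS"; step two turns that into "UAHBQQfST".

UAHBQQfST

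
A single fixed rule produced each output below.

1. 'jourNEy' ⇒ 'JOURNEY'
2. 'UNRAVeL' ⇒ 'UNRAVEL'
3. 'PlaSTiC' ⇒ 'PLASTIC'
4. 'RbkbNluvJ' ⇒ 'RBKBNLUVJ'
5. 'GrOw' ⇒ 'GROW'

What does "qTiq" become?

QTIQ

Rule — convert every letter to uppercase.
So "qTiq" becomes "QTIQ".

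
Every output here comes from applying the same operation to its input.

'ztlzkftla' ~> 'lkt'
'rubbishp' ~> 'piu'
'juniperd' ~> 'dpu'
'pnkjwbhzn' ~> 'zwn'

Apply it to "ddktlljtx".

tld

The transformation: keep one character in every 3, starting at position 2 (positions 2nd, 5th, 8th, ...), then reverse the string.
On "ddktlljtx": the first step gives "dlt", and the second then gives "tld".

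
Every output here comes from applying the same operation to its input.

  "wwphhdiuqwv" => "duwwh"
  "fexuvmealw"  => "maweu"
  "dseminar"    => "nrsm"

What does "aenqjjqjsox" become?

jjoeq

Each output is the input with this applied: keep every other character starting from the second (positions 2nd, 4th, 6th, ...), then move the first 2 characters to the end (rotate left by 2).
Applying both steps to "aenqjjqjsox": "eqjjo", then "jjoeq".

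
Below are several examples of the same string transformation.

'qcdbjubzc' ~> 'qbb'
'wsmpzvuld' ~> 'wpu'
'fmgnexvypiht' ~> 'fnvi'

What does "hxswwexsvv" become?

The rule is to keep one character in every 3, starting at position 1 (positions 1st, 4th, 7th, ...).
So "hxswwexsvv" becomes "hwxv".

hwxv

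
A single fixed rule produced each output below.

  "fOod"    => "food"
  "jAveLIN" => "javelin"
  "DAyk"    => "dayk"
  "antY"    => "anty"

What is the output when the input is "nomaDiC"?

The rule is to convert every letter to lowercase.
For "nomaDiC" the result is "nomadic".

nomadic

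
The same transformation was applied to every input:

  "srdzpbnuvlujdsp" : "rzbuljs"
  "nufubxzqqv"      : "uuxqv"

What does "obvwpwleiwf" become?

bwwew

The transformation: keep every other character starting from the second (positions 2nd, 4th, 6th, ...).
On "obvwpwleiwf" that produces "bwwew".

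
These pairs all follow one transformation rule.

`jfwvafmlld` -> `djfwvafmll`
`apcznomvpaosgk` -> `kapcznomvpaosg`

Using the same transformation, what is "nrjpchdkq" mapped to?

The pattern: move the last character to the front.
On "nrjpchdkq" that produces "qnrjpchdk".

qnrjpchdk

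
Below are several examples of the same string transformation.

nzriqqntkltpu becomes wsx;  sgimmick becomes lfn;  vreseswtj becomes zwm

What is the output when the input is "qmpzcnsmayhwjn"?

What's happening: shift every letter 3 places forward in the alphabet (wrapping around), then keep only the last 3 characters.
Working it through for "qmpzcnsmayhwjn": intermediate "tpscfqvpdbkzmq", final "zmq".

zmq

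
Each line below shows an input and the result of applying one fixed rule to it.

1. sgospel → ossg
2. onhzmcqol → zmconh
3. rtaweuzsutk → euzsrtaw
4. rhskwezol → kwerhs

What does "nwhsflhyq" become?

sflnwh

Looking at the pairs, the operation is to delete the last 3 characters, then swap the front and back halves of the string.
Applying both steps to "nwhsflhyq": "nwhsfl", then "sflnwh".
(Check on "rtaweuzsutk": → "rtaweuzs" → "euzsrtaw" ✓)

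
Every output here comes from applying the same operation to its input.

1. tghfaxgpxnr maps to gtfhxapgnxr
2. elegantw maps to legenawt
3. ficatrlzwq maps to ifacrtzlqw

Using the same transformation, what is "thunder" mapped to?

Rule — swap each adjacent pair of characters (1↔2, 3↔4, ...).
Applying that to "thunder" gives "htnuedr".

htnuedr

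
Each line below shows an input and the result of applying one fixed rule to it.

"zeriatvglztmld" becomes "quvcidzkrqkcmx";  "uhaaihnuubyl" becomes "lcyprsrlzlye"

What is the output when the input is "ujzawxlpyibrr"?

liaiqsrznpogc

The pattern: shift every letter 9 places backward in the alphabet (wrapping around), then take characters alternately from the front and the back (1st, last, 2nd, 2nd-last, ...).
For "ujzawxlpyibrr", step one produces "laqrnocgpzsii"; step two turns that into "liaiqsrznpogc".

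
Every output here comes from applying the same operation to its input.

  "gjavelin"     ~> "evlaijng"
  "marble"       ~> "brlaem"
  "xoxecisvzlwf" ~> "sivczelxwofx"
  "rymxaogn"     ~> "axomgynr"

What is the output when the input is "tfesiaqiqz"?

The transformation: swap the front and back halves of the string, then take characters alternately from the front and the back (1st, last, 2nd, 2nd-last, ...).
Applying both steps to "tfesiaqiqz": "aqiqztfesi", then "aiqsieqfzt".

aiqsieqfzt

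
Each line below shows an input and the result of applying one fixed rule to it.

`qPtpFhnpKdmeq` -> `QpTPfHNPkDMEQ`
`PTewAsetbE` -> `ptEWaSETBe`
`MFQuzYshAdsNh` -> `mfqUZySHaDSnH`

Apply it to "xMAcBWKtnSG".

XmaCbwkTNsg

The transformation: flip the case of every letter.
So "xMAcBWKtnSG" becomes "XmaCbwkTNsg".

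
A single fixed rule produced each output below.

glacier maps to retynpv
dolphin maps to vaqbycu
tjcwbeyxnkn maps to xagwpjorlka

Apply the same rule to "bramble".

What's happening: shift every letter 13 places forward in the alphabet (wrapping around) — i.e. ROT13, then move the last 2 characters to the front (rotate right by 2).
On "bramble": the first step gives "oenzoyr", and the second then gives "yroenzo".
(Check on "dolphin": → "qbycuva" → "vaqbycu" ✓)

yroenzo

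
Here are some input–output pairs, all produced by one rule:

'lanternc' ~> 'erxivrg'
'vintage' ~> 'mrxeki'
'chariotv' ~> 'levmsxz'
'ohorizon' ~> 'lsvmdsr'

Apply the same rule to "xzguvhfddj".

The rule is to delete the first character, then shift every letter 4 places forward in the alphabet (wrapping around).
"xzguvhfddj" → "zguvhfddj" → "dkyzljhhn".

dkyzljhhn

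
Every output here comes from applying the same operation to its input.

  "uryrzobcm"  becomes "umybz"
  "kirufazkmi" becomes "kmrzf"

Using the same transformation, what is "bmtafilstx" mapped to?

The rule is to keep every other character starting from the first (positions 1st, 3rd, 5th, ...), then take characters alternately from the front and the back (1st, last, 2nd, 2nd-last, ...).
Starting from "bmtafilstx": after the first operation, "btflt"; after the second, "bttlf".

bttlf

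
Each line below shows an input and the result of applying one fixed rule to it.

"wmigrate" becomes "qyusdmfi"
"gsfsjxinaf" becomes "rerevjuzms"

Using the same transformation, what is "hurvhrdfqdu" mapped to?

ggdhtdprcpt

Looking at the pairs, the operation is to swap the first and last characters, then shift every letter 12 places forward in the alphabet (wrapping around).
For "hurvhrdfqdu", step one produces "uurvhrdfqdh"; step two turns that into "ggdhtdprcpt".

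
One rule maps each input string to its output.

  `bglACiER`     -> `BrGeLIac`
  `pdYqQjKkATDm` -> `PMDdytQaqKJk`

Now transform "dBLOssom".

The rule is to flip the case of every letter, then take characters alternately from the front and the back (1st, last, 2nd, 2nd-last, ...).
For "dBLOssom", step one produces "DbloSSOM"; step two turns that into "DMbOlSoS".

DMbOlSoS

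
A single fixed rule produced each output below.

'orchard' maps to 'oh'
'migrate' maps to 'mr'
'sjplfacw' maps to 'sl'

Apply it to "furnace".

fn

The rule is to keep one character in every 3, starting at position 1 (positions 1st, 4th, 7th, ...), then delete the last character.
Starting from "furnace": after the first operation, "fne"; after the second, "fn".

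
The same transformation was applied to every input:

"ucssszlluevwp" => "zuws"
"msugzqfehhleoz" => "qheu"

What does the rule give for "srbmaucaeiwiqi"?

ueib

Rule — keep one character in every 3, starting at position 3 (positions 3rd, 6th, 9th, ...), then move the first character to the end.
For "srbmaucaeiwiqi", step one produces "buei"; step two turns that into "ueib".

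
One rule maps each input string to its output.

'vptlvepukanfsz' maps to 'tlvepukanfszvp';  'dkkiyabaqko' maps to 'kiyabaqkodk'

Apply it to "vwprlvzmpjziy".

Each output is the input with this applied: move the first 2 characters to the end (rotate left by 2).
Doing the same to "vwprlvzmpjziy": "prlvzmpjziyvw".

prlvzmpjziyvw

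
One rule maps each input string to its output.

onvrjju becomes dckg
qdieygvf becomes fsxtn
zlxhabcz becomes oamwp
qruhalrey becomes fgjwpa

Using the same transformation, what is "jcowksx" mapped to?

yrdl

Looking at the pairs, the operation is to delete the last 3 characters, then shift every letter 11 places backward in the alphabet (wrapping around).
Applying that to "jcowksx" gives "yrdl".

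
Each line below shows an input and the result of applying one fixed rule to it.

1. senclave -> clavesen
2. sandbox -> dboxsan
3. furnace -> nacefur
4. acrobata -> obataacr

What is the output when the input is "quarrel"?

What's happening: move the first 3 characters to the end (rotate left by 3).
"quarrel" → "rrelqua".

rrelqua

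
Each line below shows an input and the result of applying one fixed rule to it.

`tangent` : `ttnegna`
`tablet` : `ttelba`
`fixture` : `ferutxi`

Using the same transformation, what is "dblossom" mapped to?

dmossolb

What's happening: move the first character to the end, then reverse the string.
Applying both steps to "dblossom": "blossomd", then "dmossolb".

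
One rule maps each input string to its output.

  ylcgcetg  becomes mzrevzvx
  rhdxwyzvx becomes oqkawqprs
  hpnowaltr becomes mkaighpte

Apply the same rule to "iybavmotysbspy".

The pattern: move the last 2 characters to the front (rotate right by 2), then shift every letter 7 places backward in the alphabet (wrapping around).
On "iybavmotysbspy": the first step gives "pyiybavmotysbs", and the second then gives "irbrutofhmrlul".

irbrutofhmrlul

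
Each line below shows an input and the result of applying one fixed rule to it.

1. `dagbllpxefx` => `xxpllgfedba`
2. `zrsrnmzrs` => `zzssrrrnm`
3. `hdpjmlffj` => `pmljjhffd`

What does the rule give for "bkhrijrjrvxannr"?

xvrrrrnnkjjihba

Rule — sort the characters into reverse alphabetical order.
Applying that to "bkhrijrjrvxannr" gives "xvrrrrnnkjjihba".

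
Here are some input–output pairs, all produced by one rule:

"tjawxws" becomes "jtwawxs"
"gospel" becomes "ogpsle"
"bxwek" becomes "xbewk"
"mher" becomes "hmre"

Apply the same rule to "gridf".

The rule is to swap each adjacent pair of characters (1↔2, 3↔4, ...).
For "gridf" the result is "rgdif".

rgdif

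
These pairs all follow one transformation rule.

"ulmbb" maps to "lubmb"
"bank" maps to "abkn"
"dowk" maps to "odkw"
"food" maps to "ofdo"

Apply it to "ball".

Each output is the input with this applied: swap each adjacent pair of characters (1↔2, 3↔4, ...).
Doing the same to "ball": "abll".

abll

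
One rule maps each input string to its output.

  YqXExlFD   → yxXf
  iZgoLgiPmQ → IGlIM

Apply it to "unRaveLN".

What's happening: keep every other character starting from the first (positions 1st, 3rd, 5th, ...), then flip the case of every letter.
Starting from "unRaveLN": after the first operation, "uRvL"; after the second, "UrVl".

UrVl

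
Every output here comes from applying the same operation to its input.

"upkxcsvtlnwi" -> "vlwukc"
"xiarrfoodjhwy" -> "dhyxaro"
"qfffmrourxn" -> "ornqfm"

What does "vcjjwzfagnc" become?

fgcvjw

Looking at the pairs, the operation is to keep every other character starting from the first (positions 1st, 3rd, 5th, ...), then move the last 3 characters to the front (rotate right by 3).
So "vcjjwzfagnc" becomes "fgcvjw".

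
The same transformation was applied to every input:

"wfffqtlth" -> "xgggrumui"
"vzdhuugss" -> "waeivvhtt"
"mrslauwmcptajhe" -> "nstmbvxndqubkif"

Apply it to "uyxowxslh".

The transformation: shift every letter 1 place forward in the alphabet (wrapping around).
So "uyxowxslh" becomes "vzypxytmi".

vzypxytmi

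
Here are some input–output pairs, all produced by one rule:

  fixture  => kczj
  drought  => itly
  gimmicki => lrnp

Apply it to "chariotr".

hfny

The pattern: shift every letter 5 places forward in the alphabet (wrapping around), then keep every other character starting from the first (positions 1st, 3rd, 5th, ...).
On "chariotr": the first step gives "hmfwntyw", and the second then gives "hfny".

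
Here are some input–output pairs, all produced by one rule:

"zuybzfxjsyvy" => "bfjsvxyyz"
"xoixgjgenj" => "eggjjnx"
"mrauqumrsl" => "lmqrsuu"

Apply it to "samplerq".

elpqr

Each output is the input with this applied: delete the first 3 characters, then sort the characters into alphabetical order.
For "samplerq", step one produces "plerq"; step two turns that into "elpqr".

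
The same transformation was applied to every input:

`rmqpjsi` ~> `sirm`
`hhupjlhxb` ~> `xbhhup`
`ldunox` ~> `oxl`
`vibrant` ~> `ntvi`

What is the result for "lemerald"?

The pattern: move the last 2 characters to the front (rotate right by 2), then delete the last 3 characters.
"lemerald" → "ldlemera" → "ldlem".

ldlem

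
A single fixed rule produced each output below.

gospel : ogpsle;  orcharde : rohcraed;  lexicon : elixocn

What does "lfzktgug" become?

flkzgtgu

The pattern: swap each adjacent pair of characters (1↔2, 3↔4, ...).
So "lfzktgug" becomes "flkzgtgu".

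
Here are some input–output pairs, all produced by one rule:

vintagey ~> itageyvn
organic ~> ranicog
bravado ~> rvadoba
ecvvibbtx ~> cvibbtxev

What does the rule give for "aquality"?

qalityau

In each case the input is transformed by: move the first 2 characters to the end (rotate left by 2), then swap the first and last characters.
"aquality" → "ualityaq" → "qalityau".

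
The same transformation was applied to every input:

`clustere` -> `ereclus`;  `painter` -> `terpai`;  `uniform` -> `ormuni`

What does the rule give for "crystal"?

talcry

What's happening: move the last 3 characters to the front (rotate right by 3), then delete the last character.
"crystal" → "talcrys" → "talcry".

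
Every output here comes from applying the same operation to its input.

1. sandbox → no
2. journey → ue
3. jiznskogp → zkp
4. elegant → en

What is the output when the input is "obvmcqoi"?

vq

In each case the input is transformed by: keep one character in every 3, starting at position 3 (positions 3rd, 6th, 9th, ...).
Applying that to "obvmcqoi" gives "vq".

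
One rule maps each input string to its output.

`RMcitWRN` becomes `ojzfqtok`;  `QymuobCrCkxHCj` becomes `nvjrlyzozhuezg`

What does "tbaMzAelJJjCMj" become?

qyxjwxbigggzjg

The pattern: shift every letter 3 places backward in the alphabet (wrapping around), then convert every letter to lowercase.
Working it through for "tbaMzAelJJjCMj": intermediate "qyxJwXbiGGgZJg", final "qyxjwxbigggzjg".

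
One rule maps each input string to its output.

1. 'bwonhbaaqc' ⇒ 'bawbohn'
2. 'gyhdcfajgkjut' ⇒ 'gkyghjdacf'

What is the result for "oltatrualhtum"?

Looking at the pairs, the operation is to delete the last 3 characters, then take characters alternately from the front and the back (1st, last, 2nd, 2nd-last, ...).
So "oltatrualhtum" becomes "ohlltaautr".

ohlltaautr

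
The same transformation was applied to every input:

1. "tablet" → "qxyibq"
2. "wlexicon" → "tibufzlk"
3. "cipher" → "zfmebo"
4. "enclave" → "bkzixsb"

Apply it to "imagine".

Each output is the input with this applied: shift every letter 3 places backward in the alphabet (wrapping around).
On "imagine" that produces "fjxdfkb".

fjxdfkb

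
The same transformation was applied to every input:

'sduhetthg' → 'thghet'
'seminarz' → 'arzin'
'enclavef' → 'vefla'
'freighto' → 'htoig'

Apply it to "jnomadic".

The transformation: delete the first 3 characters, then move the last 3 characters to the front (rotate right by 3).
Starting from "jnomadic": after the first operation, "madic"; after the second, "dicma".

dicma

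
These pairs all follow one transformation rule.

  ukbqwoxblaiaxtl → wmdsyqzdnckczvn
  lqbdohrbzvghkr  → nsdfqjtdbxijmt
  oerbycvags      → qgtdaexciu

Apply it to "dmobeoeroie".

foqdgqgtqkg

In each case the input is transformed by: shift every letter 2 places forward in the alphabet (wrapping around).
So "dmobeoeroie" becomes "foqdgqgtqkg".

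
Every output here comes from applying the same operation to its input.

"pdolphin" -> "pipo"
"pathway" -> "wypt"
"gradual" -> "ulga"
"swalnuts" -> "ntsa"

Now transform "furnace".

aefr

The rule is to keep every other character starting from the first (positions 1st, 3rd, 5th, ...), then move the first 2 characters to the end (rotate left by 2).
So "furnace" becomes "aefr".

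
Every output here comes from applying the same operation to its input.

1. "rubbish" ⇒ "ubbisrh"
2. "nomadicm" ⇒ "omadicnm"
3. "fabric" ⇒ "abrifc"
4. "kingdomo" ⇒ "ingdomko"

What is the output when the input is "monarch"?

What's happening: swap the first and last characters, then move the first character to the end.
Applying both steps to "monarch": "honarcm", then "onarcmh".

onarcmh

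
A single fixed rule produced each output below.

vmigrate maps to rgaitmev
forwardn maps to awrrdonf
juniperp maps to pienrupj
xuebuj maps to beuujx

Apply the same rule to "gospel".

The pattern: swap the front and back halves of the string, then take characters alternately from the front and the back (1st, last, 2nd, 2nd-last, ...).
Applying that to "gospel" gives "pseolg".

pseolg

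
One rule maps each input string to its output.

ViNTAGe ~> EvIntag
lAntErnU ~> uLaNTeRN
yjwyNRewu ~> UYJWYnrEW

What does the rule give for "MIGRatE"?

Each output is the input with this applied: flip the case of every letter, then move the last character to the front.
So "MIGRatE" becomes "emigrAT".

emigrAT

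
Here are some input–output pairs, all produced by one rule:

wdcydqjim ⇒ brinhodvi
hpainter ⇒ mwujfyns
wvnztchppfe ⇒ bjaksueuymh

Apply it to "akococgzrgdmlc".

Looking at the pairs, the operation is to shift every letter 5 places forward in the alphabet (wrapping around), then take characters alternately from the front and the back (1st, last, 2nd, 2nd-last, ...).
For "akococgzrgdmlc", step one produces "fpththlewlirqh"; step two turns that into "fhpqtrhitlhwle".

fhpqtrhitlhwle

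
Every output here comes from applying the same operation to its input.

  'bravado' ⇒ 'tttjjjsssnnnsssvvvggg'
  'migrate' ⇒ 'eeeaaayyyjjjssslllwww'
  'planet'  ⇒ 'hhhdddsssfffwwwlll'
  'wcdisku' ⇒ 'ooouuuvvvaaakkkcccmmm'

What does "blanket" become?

tttdddsssfffcccwwwlll

The rule is to repeat every character 3 times, then shift every letter 8 places backward in the alphabet (wrapping around).
Working it through for "blanket": intermediate "bbblllaaannnkkkeeettt", final "tttdddsssfffcccwwwlll".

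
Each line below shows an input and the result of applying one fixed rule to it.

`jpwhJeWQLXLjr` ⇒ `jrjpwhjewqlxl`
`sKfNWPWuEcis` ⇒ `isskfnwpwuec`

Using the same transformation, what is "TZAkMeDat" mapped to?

Looking at the pairs, the operation is to move the last 2 characters to the front (rotate right by 2), then convert every letter to lowercase.
For "TZAkMeDat", step one produces "atTZAkMeD"; step two turns that into "attzakmed".
(Check on "jpwhJeWQLXLjr": → "jrjpwhJeWQLXL" → "jrjpwhjewqlxl" ✓)

attzakmed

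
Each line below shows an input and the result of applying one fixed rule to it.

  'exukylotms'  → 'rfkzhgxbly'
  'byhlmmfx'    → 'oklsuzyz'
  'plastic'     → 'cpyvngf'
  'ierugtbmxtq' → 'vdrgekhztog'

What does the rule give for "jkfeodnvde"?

wrxqsirabq

The transformation: shift every letter 13 places forward in the alphabet (wrapping around) — i.e. ROT13, then take characters alternately from the front and the back (1st, last, 2nd, 2nd-last, ...).
"jkfeodnvde" → "wxsrbqaiqr" → "wrxqsirabq".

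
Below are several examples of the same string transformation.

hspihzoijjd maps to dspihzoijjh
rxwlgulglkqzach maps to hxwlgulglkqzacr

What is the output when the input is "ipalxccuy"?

The pattern: swap the first and last characters.
On "ipalxccuy" that produces "ypalxccui".

ypalxccui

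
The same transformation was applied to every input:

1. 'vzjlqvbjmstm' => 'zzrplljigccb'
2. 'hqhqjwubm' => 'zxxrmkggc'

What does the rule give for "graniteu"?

What's happening: shift every letter 10 places backward in the alphabet (wrapping around), then sort the characters into reverse alphabetical order.
Working it through for "graniteu": intermediate "whqdyjuk", final "ywuqkjhd".

ywuqkjhd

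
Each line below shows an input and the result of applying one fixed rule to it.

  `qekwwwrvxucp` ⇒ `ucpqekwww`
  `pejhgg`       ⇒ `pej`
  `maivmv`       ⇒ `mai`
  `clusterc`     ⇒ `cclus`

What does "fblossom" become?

mfblo

The rule is to swap the front and back halves of the string, then delete the first 3 characters.
"fblossom" → "ssomfblo" → "mfblo".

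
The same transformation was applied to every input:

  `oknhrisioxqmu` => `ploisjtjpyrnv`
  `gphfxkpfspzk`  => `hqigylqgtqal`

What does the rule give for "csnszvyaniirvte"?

dtotawzbojjswuf

What's happening: shift every letter 1 place forward in the alphabet (wrapping around).
On "csnszvyaniirvte" that produces "dtotawzbojjswuf".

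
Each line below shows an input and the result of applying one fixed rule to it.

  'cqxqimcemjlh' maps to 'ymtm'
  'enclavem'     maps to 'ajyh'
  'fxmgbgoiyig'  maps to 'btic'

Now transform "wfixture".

sbet

The pattern: shift every letter 4 places backward in the alphabet (wrapping around), then keep only the first 4 characters.
On "wfixture": the first step gives "sbetpqna", and the second then gives "sbet".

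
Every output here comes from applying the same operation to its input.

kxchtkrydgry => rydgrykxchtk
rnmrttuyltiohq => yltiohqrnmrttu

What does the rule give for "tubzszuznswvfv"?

znswvfvtubzszu

Looking at the pairs, the operation is to swap the front and back halves of the string.
Applying that to "tubzszuznswvfv" gives "znswvfvtubzszu".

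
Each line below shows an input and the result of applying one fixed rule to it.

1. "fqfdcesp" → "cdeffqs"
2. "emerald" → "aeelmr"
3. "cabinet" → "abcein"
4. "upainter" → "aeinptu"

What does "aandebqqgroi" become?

aabdegnoqqr

In each case the input is transformed by: delete the last character, then sort the characters into alphabetical order.
On "aandebqqgroi": the first step gives "aandebqqgro", and the second then gives "aabdegnoqqr".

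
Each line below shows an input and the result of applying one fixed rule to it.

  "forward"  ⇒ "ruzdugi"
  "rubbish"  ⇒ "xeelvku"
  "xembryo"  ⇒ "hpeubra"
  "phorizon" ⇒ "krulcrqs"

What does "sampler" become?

The pattern: move the first character to the end, then shift every letter 3 places forward in the alphabet (wrapping around).
Working it through for "sampler": intermediate "amplers", final "dpsohuv".

dpsohuv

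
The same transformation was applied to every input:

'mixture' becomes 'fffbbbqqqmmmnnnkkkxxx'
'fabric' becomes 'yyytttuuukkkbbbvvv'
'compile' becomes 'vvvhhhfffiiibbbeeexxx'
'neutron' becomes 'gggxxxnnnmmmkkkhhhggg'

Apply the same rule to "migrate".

Looking at the pairs, the operation is to shift every letter 7 places backward in the alphabet (wrapping around), then repeat every character 3 times.
On "migrate": the first step gives "fbzktmx", and the second then gives "fffbbbzzzkkktttmmmxxx".
(Check on "compile": → "vhfibex" → "vvvhhhfffiiibbbeeexxx" ✓)

fffbbbzzzkkktttmmmxxx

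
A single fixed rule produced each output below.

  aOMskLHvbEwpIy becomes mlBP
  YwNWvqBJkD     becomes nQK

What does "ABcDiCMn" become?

The rule is to flip the case of every letter, then keep one character in every 3, starting at position 3 (positions 3rd, 6th, 9th, ...).
For "ABcDiCMn" the result is "Cc".

Cc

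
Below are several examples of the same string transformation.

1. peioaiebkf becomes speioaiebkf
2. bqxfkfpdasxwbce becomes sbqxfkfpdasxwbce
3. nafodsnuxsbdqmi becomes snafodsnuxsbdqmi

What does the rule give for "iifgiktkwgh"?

siifgiktkwgh

Each output is the input with this applied: prepend "s".
On "iifgiktkwgh" that produces "siifgiktkwgh".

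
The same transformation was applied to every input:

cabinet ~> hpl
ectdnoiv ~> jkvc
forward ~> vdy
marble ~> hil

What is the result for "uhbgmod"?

The transformation: shift every letter 7 places forward in the alphabet (wrapping around), then keep every other character starting from the second (positions 2nd, 4th, 6th, ...).
Working it through for "uhbgmod": intermediate "bointvk", final "onv".

onv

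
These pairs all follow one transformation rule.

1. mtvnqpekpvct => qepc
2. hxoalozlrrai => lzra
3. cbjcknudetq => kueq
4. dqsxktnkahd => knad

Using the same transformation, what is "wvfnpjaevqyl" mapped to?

pavy

Looking at the pairs, the operation is to keep every other character starting from the first (positions 1st, 3rd, 5th, ...), then keep only the last 4 characters.
Starting from "wvfnpjaevqyl": after the first operation, "wfpavy"; after the second, "pavy".
(Check on "dqsxktnkahd": → "dsknad" → "knad" ✓)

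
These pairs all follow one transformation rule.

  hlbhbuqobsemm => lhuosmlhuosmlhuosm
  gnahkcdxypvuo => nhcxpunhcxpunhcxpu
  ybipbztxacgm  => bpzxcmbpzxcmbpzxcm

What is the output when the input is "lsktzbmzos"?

stbzsstbzsstbzs

What's happening: keep every other character starting from the second (positions 2nd, 4th, 6th, ...), then write the whole string 3 times in a row.
Working it through for "lsktzbmzos": intermediate "stbzs", final "stbzsstbzsstbzs".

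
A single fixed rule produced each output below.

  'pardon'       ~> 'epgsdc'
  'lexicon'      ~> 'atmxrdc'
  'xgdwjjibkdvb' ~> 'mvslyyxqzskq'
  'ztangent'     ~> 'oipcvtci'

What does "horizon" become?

wdgxodc

Rule — shift every letter 11 places backward in the alphabet (wrapping around).
Doing the same to "horizon": "wdgxodc".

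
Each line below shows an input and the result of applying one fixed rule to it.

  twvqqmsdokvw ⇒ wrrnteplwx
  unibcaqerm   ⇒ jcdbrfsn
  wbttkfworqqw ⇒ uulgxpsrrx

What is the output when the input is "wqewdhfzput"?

What's happening: shift every letter 1 place forward in the alphabet (wrapping around), then delete the first 2 characters.
Applying both steps to "wqewdhfzput": "xrfxeigaqvu", then "fxeigaqvu".

fxeigaqvu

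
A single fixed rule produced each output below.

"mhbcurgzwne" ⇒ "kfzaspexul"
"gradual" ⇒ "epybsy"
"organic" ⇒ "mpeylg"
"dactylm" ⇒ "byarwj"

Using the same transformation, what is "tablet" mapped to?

What's happening: delete the last character, then shift every letter 2 places backward in the alphabet (wrapping around).
On "tablet": the first step gives "table", and the second then gives "ryzjc".

ryzjc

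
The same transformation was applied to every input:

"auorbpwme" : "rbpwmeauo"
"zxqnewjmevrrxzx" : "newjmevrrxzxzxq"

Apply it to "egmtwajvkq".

twajvkqegm

Each output is the input with this applied: move the first 3 characters to the end (rotate left by 3).
"egmtwajvkq" → "twajvkqegm".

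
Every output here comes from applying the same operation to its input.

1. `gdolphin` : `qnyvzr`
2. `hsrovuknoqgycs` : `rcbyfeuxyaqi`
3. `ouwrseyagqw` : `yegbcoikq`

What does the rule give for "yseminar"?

In each case the input is transformed by: delete the last 2 characters, then shift every letter 10 places forward in the alphabet (wrapping around).
Working it through for "yseminar": intermediate "ysemin", final "icowsx".
(Check on "gdolphin": → "gdolph" → "qnyvzr" ✓)

icowsx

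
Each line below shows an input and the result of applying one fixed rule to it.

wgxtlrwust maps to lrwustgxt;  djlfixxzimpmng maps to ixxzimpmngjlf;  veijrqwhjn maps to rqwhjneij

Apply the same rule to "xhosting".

tinghos

Rule — delete the first character, then move the first 3 characters to the end (rotate left by 3).
Working it through for "xhosting": intermediate "hosting", final "tinghos".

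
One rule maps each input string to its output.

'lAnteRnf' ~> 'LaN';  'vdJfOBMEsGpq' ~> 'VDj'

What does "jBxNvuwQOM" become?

JbX

Rule — flip the case of every letter, then keep only the first 3 characters.
Working it through for "jBxNvuwQOM": intermediate "JbXnVUWqom", final "JbX".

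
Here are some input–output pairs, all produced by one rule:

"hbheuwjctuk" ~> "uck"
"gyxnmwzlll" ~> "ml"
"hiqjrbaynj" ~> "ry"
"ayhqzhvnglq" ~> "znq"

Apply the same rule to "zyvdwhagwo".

Each output is the input with this applied: delete the first 3 characters, then keep one character in every 3, starting at position 2 (positions 2nd, 5th, 8th, ...).
Applying both steps to "zyvdwhagwo": "dwhagwo", then "wg".

wg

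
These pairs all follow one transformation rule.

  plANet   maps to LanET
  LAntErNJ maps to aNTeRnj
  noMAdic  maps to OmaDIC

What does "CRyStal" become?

Each output is the input with this applied: flip the case of every letter, then delete the first character.
Working it through for "CRyStal": intermediate "crYsTAL", final "rYsTAL".

rYsTAL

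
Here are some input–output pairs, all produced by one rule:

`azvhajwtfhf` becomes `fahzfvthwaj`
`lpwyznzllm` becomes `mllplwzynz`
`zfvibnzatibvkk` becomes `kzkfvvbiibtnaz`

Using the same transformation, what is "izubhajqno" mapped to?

In each case the input is transformed by: reverse the string, then take characters alternately from the front and the back (1st, last, 2nd, 2nd-last, ...).
Applying both steps to "izubhajqno": "onqjahbuzi", then "oinzqujbah".

oinzqujbah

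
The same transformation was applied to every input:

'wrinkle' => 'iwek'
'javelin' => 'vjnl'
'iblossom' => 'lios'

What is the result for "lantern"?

nlne

In each case the input is transformed by: keep every other character starting from the first (positions 1st, 3rd, 5th, ...), then swap each adjacent pair of characters (1↔2, 3↔4, ...).
For "lantern" the result is "nlne".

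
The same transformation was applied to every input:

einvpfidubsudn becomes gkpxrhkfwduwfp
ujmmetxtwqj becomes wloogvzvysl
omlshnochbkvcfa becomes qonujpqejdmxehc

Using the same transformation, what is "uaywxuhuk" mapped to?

The rule is to shift every letter 2 places forward in the alphabet (wrapping around).
Doing the same to "uaywxuhuk": "wcayzwjwm".

wcayzwjwm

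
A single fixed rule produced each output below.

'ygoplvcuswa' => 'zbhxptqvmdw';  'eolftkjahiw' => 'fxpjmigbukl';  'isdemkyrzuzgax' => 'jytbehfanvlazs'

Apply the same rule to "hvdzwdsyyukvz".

In each case the input is transformed by: shift every letter 1 place forward in the alphabet (wrapping around), then take characters alternately from the front and the back (1st, last, 2nd, 2nd-last, ...).
Starting from "hvdzwdsyyukvz": after the first operation, "iweaxetzzvlwa"; after the second, "iawwelavxzezt".
(Check on "ygoplvcuswa": → "zhpqmwdvtxb" → "zbhxptqvmdw" ✓)

iawwelavxzezt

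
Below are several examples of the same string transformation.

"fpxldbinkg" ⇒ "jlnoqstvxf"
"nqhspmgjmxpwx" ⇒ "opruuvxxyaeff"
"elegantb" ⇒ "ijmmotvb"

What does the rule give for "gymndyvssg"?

What's happening: sort the characters into alphabetical order, then shift every letter 8 places forward in the alphabet (wrapping around).
"gymndyvssg" → "dggmnssvyy" → "loouvaadgg".

loouvaadgg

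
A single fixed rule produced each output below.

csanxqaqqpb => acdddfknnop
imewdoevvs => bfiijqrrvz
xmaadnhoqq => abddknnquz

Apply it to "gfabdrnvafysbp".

The pattern: shift every letter 13 places forward in the alphabet (wrapping around) — i.e. ROT13, then sort the characters into alphabetical order.
Applying both steps to "gfabdrnvafysbp": "tsnoqeainslfoc", then "acefilnnooqsst".

acefilnnooqsst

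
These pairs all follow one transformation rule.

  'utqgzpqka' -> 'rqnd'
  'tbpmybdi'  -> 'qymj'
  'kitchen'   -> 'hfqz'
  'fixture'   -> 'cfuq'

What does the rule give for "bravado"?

The transformation: shift every letter 3 places backward in the alphabet (wrapping around), then keep only the first 4 characters.
On "bravado": the first step gives "yoxsxal", and the second then gives "yoxs".

yoxs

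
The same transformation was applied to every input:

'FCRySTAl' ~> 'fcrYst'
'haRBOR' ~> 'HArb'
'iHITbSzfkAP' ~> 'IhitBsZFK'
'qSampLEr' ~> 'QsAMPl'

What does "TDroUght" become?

Looking at the pairs, the operation is to delete the last 2 characters, then flip the case of every letter.
Applying both steps to "TDroUght": "TDroUg", then "tdROuG".

tdROuG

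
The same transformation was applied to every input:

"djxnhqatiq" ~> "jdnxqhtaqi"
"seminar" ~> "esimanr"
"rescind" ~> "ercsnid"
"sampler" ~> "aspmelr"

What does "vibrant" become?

Looking at the pairs, the operation is to swap each adjacent pair of characters (1↔2, 3↔4, ...).
Applying that to "vibrant" gives "ivrbnat".

ivrbnat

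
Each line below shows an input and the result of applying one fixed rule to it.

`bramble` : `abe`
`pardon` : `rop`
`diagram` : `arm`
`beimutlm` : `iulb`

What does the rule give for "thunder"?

udr

In each case the input is transformed by: move the first character to the end, then keep every other character starting from the second (positions 2nd, 4th, 6th, ...).
"thunder" → "hundert" → "udr".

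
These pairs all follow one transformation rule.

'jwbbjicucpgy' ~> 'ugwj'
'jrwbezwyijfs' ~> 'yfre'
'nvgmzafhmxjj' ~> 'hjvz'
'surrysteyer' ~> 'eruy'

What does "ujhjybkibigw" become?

igjy

In each case the input is transformed by: keep one character in every 3, starting at position 2 (positions 2nd, 5th, 8th, ...), then move the last 2 characters to the front (rotate right by 2).
For "ujhjybkibigw", step one produces "jyig"; step two turns that into "igjy".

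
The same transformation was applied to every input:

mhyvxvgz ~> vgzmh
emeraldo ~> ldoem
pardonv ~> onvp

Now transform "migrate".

atem

What's happening: move the last 3 characters to the front (rotate right by 3), then delete the last 3 characters.
"migrate" → "atem".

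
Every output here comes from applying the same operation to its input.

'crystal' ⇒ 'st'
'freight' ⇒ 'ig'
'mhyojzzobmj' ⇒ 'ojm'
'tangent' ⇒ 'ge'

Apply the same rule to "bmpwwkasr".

Looking at the pairs, the operation is to swap each adjacent pair of characters (1↔2, 3↔4, ...), then keep one character in every 3, starting at position 3 (positions 3rd, 6th, 9th, ...).
Doing the same to "bmpwwkasr": "wwr".

wwr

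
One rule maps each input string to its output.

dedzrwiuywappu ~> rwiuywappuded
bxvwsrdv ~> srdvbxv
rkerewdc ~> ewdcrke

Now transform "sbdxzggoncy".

The pattern: move the first 3 characters to the end (rotate left by 3), then delete the first character.
"sbdxzggoncy" → "xzggoncysbd" → "zggoncysbd".

zggoncysbd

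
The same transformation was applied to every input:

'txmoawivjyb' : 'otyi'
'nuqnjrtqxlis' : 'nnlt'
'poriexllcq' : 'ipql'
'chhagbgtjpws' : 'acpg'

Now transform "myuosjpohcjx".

The rule is to keep one character in every 3, starting at position 1 (positions 1st, 4th, 7th, ...), then swap each adjacent pair of characters (1↔2, 3↔4, ...).
"myuosjpohcjx" → "mopc" → "omcp".

omcp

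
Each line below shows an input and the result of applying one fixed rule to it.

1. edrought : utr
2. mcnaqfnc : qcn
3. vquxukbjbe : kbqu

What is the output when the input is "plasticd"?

Each output is the input with this applied: swap the front and back halves of the string, then keep one character in every 3, starting at position 1 (positions 1st, 4th, 7th, ...).
"plasticd" → "ticdplas" → "tda".

tda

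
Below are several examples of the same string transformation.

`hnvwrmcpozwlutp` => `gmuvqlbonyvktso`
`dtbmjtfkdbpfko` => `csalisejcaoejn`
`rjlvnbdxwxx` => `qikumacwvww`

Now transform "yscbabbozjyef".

xrbazaanyixde

Each output is the input with this applied: shift every letter 1 place backward in the alphabet (wrapping around).
For "yscbabbozjyef" the result is "xrbazaanyixde".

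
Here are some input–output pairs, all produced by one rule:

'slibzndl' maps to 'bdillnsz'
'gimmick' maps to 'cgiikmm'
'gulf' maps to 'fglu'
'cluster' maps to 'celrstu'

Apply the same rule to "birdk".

The rule is to sort the characters into alphabetical order.
Doing the same to "birdk": "bdikr".

bdikr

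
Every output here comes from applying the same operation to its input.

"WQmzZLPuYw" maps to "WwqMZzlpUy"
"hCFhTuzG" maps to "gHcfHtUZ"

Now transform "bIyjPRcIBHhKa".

In each case the input is transformed by: flip the case of every letter, then move the last character to the front.
Starting from "bIyjPRcIBHhKa": after the first operation, "BiYJprCibhHkA"; after the second, "ABiYJprCibhHk".

ABiYJprCibhHk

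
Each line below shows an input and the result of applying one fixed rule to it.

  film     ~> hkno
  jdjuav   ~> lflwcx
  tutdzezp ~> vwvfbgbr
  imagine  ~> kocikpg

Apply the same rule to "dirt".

fktv

The rule is to shift every letter 2 places forward in the alphabet (wrapping around).
Applying that to "dirt" gives "fktv".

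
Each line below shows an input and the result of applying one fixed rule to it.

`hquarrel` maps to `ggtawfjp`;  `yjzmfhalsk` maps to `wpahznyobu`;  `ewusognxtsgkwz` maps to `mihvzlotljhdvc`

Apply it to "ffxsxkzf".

mzouuumh

The transformation: shift every letter 11 places backward in the alphabet (wrapping around), then swap the front and back halves of the string.
Applying both steps to "ffxsxkzf": "uumhmzou", then "mzouuumh".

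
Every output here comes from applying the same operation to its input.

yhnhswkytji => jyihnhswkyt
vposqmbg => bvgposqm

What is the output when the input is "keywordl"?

The transformation: swap the first and last characters, then move the last 2 characters to the front (rotate right by 2).
For "keywordl", step one produces "leywordk"; step two turns that into "dkleywor".
(Check on "yhnhswkytji": → "ihnhswkytjy" → "jyihnhswkyt" ✓)

dkleywor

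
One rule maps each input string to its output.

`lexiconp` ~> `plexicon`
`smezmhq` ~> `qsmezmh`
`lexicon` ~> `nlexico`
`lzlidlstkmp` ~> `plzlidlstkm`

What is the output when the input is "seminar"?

rsemina

What's happening: move the last character to the front.
For "seminar" the result is "rsemina".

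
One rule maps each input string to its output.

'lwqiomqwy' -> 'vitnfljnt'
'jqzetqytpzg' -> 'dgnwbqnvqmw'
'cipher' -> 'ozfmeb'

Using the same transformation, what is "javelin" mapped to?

kgxsbif

The rule is to shift every letter 3 places backward in the alphabet (wrapping around), then move the last character to the front.
"javelin" → "gxsbifk" → "kgxsbif".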